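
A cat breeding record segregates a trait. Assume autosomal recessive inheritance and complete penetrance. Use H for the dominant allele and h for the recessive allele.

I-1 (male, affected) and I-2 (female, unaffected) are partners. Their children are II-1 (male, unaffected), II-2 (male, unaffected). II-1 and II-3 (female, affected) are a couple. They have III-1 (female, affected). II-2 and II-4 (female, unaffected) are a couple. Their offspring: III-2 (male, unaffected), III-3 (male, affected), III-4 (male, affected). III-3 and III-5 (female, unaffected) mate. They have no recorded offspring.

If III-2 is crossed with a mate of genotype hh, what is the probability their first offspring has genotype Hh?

2/3

II-2 is unaffected so carries H and received h from I-1 (hh), so II-2 is Hh.
II-4 is unaffected so carries H and passed h to III-3 (hh), so II-4 is Hh.
III-2 is an unaffected offspring of II-2 (Hh) × II-4 (Hh), whose cross gives 1/4 HH : 1/2 Hh : 1/4 hh; conditioning on being unaffected, III-2 is HH with probability 1/3, Hh with probability 2/3.
Summing over parental genotype combinations, P(offspring has genotype Hh) = 1/3·1 + 2/3·1/2 = 2/3.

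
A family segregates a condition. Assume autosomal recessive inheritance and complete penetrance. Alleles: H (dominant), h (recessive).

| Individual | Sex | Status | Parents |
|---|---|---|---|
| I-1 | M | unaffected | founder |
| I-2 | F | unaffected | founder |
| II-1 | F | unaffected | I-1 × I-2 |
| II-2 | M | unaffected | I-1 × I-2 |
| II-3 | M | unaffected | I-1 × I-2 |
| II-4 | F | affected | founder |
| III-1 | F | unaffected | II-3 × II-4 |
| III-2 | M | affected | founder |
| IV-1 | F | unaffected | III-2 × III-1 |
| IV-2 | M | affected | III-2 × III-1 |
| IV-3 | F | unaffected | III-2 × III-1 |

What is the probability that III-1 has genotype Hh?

1

III-1 is unaffected so carries H and received h from II-4 (hh), so III-1 is Hh, giving P(Hh) = 1.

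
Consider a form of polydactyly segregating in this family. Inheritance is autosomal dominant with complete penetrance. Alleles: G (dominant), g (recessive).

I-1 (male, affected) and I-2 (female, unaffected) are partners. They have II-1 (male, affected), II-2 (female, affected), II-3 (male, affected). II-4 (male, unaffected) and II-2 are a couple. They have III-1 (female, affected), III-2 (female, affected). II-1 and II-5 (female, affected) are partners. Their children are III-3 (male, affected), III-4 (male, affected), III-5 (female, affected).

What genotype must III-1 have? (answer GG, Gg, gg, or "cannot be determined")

Gg

From phenotype alone, III-1 is GG or Gg.
III-1 is affected so carries G and received g from II-4 (gg), so III-1 is Gg.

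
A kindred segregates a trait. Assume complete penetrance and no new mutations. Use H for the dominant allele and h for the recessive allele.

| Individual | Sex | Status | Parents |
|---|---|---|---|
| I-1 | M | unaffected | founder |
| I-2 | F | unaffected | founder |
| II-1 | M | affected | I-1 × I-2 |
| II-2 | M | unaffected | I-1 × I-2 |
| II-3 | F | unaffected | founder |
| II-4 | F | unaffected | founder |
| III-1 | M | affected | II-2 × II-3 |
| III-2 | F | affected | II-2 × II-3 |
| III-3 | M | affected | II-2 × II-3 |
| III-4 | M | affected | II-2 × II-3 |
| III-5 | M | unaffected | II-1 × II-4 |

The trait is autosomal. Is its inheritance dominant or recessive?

I-1 and I-2 are both unaffected yet have an affected child II-1. Under dominance, an affected child requires at least one affected parent, so the trait cannot be dominant.

recessive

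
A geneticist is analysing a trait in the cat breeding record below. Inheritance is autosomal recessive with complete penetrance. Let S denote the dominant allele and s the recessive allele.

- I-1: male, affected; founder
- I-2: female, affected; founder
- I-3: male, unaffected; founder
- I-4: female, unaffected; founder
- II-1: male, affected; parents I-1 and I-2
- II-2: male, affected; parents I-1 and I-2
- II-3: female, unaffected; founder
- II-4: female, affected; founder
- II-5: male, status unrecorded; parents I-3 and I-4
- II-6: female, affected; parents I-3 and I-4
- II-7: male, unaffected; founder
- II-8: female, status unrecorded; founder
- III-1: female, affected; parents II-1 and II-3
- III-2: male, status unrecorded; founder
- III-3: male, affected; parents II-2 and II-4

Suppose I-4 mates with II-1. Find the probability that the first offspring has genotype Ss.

I-4 is unaffected so carries S and passed s to II-6 (ss), so I-4 is Ss.
II-1 is affected, so II-1 is ss.
The cross gives 1/2 Ss : 1/2 ss, so P(offspring has genotype Ss) = 1/2.

1/2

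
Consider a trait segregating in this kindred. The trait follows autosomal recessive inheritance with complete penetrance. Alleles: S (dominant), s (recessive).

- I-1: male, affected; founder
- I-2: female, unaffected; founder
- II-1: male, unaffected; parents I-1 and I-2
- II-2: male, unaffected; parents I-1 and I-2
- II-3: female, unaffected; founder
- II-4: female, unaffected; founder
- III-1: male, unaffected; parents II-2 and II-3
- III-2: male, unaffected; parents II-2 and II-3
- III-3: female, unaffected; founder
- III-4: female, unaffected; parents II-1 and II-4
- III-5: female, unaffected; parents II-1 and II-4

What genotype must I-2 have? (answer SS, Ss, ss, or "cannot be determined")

I-2's phenotype allows SS or Ss, and no parent or child forces a single allele at both positions; consistent genotype assignments exist with I-2 as SS or Ss.

cannot be determined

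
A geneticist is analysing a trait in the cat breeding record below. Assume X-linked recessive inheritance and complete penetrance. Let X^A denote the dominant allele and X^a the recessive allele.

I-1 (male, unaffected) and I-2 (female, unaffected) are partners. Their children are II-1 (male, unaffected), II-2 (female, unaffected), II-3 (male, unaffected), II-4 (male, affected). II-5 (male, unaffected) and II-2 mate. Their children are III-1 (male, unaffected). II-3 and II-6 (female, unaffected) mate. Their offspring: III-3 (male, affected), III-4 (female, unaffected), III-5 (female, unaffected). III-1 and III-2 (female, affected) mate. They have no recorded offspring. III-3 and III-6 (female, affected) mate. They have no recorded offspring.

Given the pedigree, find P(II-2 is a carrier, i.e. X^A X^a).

1/3

I-1 is unaffected, so I-1 is X^A Y.
I-2 is unaffected so carries A and passed a to II-4 (X^a Y), so I-2 is X^A X^a.
Their cross gives offspring ratios 1/2 X^A X^A : 1/2 X^A X^a. Conditioning on II-2 being unaffected, P(X^A X^a) = 1/2 / 1 = 1/2 before taking II-2's own offspring into account.
II-5 is unaffected, so II-5 is X^A Y.
Now use II-2's offspring. Probability of each recorded status — unaffected son III-1: 1/2 if II-2 is X^A X^a, 1 if X^A X^A.
Bayes: P(X^A X^a) = 1/2·1/2 / (1/2·1/2 + 1/2·1) = 1/3.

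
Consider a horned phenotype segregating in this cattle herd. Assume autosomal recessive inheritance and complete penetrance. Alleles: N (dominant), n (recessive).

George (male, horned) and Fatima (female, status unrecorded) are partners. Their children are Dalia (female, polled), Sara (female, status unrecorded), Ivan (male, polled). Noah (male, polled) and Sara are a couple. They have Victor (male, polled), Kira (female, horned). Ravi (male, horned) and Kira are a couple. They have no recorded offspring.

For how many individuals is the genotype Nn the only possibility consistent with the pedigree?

3

Obligate heterozygotes: Dalia is polled so carries N and received n from George (nn), so Dalia is Nn; Ivan is polled so carries N and received n from George (nn), so Ivan is Nn; Noah is polled so carries N and passed n to Kira (nn), so Noah is Nn.
Every other individual is either homozygous by phenotype or has at least one consistent homozygous assignment, so the count is 3.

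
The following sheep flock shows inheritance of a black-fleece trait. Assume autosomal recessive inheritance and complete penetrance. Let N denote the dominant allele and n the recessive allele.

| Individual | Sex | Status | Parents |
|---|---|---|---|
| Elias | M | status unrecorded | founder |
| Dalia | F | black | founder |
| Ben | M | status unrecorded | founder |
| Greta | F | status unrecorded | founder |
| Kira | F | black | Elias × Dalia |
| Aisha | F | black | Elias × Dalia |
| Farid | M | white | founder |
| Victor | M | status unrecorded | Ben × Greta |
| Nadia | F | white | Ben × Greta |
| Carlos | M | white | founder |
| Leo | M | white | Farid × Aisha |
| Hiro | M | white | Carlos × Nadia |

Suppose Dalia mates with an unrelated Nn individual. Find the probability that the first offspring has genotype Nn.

Dalia is black, so Dalia is nn.
The cross gives 1/2 Nn : 1/2 nn, so P(offspring has genotype Nn) = 1/2.

1/2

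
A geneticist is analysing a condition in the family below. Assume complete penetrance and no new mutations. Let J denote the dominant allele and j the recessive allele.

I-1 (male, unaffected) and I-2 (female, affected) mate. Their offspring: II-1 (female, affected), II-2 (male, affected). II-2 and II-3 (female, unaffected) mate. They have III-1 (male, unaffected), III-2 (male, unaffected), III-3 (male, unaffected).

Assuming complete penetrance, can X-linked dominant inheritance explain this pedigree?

A consistent assignment under X-linked dominant exists: I-1 X^j Y, I-2 X^J X^J, II-1 X^J X^j, II-2 X^J Y, II-3 X^j X^j, III-1 X^j Y, III-2 X^j Y, III-3 X^j Y.
In this assignment every recorded phenotype matches its genotype and every non-founder's genotype is obtainable from its parents' genotypes, so the pedigree is consistent.

Yes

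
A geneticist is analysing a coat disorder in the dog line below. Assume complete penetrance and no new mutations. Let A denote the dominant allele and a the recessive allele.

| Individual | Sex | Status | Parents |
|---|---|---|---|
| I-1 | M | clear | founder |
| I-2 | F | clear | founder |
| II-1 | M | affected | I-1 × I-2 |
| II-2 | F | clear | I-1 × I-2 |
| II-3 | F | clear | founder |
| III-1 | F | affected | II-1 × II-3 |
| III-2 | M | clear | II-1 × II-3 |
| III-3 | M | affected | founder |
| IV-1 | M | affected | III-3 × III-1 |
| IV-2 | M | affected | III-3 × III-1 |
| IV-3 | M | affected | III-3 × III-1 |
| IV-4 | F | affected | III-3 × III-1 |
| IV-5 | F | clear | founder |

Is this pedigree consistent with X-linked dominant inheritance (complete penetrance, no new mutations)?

No

Under X-linked dominant, II-1 (affected, male) cannot arise from I-1 (clear) × I-2 (clear).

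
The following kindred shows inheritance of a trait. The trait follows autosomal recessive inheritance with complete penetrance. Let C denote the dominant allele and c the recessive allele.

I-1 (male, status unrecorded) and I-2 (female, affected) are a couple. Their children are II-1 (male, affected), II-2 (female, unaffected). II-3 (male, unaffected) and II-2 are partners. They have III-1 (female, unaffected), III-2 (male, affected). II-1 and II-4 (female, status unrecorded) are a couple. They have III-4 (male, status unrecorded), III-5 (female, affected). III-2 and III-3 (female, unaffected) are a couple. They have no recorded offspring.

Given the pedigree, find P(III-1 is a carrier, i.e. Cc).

II-3 is unaffected so carries C and passed c to III-2 (cc), so II-3 is Cc.
II-2 is unaffected so carries C and received c from I-2 (cc), so II-2 is Cc.
Their cross gives offspring ratios 1/4 CC : 1/2 Cc : 1/4 cc. Conditioning on III-1 being unaffected, P(Cc) = 1/2 / 3/4 = 2/3.

2/3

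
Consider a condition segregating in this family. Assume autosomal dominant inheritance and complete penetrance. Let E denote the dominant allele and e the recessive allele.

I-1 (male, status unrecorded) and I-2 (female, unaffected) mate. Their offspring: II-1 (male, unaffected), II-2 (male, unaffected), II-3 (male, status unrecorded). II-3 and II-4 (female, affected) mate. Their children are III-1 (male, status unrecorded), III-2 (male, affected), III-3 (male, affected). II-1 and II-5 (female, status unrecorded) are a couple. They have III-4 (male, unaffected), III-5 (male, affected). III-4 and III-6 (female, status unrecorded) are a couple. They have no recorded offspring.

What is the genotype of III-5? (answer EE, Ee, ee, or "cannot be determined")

From phenotype alone, III-5 is EE or Ee.
III-5 is affected so carries E and received e from II-1 (ee), so III-5 is Ee.

Ee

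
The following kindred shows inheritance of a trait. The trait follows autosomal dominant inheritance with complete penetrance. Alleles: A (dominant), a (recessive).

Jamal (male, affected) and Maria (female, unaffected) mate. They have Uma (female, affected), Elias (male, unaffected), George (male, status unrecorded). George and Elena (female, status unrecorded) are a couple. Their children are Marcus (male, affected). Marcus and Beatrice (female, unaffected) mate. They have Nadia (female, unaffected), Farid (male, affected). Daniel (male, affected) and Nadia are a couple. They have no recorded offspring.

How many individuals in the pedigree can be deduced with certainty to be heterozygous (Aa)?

Obligate heterozygotes: Jamal is affected so carries A and passed a to Elias (aa), so Jamal is Aa; Uma is affected so carries A and received a from Maria (aa), so Uma is Aa; Marcus is affected so carries A and passed a to Nadia (aa), so Marcus is Aa; Farid is affected so carries A and received a from Beatrice (aa), so Farid is Aa.
Every other individual is either homozygous by phenotype or has at least one consistent homozygous assignment, so the count is 4.

4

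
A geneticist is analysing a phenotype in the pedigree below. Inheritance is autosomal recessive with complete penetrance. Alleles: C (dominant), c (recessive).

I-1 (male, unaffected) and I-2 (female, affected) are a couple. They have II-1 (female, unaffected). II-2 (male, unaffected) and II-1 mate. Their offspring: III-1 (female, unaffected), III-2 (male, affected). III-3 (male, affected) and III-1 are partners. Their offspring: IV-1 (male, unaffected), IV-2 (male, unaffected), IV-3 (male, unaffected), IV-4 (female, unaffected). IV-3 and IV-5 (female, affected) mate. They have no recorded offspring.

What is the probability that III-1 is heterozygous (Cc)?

II-2 is unaffected so carries C and passed c to III-2 (cc), so II-2 is Cc.
II-1 is unaffected so carries C and received c from I-2 (cc), so II-1 is Cc.
Their cross gives offspring ratios 1/4 CC : 1/2 Cc : 1/4 cc. Conditioning on III-1 being unaffected, P(Cc) = 1/2 / 3/4 = 2/3 before taking III-1's own offspring into account.
III-3 is affected, so III-3 is cc.
Now use III-1's offspring. Probability of each recorded status — unaffected son IV-1: 1/2 if III-1 is Cc, 1 if CC; unaffected son IV-2: 1/2 if III-1 is Cc, 1 if CC; unaffected son IV-3: 1/2 if III-1 is Cc, 1 if CC; unaffected daughter IV-4: 1/2 if III-1 is Cc, 1 if CC.
Bayes: P(Cc) = 2/3·1/16 / (2/3·1/16 + 1/3·1) = 1/9.

1/9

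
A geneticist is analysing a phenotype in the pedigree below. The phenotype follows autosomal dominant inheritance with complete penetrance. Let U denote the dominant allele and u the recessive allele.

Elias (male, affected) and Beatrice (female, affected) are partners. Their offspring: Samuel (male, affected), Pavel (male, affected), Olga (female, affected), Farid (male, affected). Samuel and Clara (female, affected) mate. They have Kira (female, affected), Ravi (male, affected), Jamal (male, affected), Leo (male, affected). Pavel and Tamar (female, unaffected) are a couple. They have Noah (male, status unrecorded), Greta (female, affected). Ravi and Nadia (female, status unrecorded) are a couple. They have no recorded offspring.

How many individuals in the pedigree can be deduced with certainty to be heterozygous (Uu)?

1

Obligate heterozygotes: Greta is affected so carries U and received u from Tamar (uu), so Greta is Uu.
Every other individual is either homozygous by phenotype or has at least one consistent homozygous assignment, so the count is 1.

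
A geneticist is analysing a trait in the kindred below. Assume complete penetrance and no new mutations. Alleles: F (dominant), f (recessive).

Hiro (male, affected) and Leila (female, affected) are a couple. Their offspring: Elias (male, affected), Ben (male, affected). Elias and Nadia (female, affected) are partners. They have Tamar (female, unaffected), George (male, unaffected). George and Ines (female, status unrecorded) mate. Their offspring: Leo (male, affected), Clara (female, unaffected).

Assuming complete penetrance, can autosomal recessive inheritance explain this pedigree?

No

Under autosomal recessive, Tamar (unaffected, female) cannot arise from Elias (affected) × Nadia (affected).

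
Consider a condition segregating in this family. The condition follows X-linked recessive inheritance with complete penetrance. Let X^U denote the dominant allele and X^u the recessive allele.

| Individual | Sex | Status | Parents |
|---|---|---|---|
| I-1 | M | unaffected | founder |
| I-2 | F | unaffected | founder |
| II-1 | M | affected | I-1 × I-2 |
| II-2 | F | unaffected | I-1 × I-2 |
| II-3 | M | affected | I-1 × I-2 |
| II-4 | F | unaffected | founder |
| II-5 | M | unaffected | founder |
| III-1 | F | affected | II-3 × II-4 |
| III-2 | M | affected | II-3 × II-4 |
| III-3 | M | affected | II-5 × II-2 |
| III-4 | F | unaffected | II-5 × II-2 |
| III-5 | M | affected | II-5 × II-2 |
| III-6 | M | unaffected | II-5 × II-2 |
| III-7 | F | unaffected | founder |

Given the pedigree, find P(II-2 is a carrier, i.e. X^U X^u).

II-2 is unaffected so carries U and passed u to III-3 (X^u Y), so II-2 is X^U X^u, giving P(X^U X^u) = 1.

1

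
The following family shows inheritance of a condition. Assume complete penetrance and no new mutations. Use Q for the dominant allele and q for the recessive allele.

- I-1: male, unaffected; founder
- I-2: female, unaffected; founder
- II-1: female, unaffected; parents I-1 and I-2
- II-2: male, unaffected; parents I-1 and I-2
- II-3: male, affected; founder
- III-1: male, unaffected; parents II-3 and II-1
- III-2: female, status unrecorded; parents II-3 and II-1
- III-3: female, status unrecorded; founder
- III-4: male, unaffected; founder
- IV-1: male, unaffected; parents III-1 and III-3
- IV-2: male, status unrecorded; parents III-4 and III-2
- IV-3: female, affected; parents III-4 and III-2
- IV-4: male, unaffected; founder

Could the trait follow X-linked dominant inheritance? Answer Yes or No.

A consistent assignment under X-linked dominant exists: I-1 X^q Y, I-2 X^q X^q, II-1 X^q X^q, II-2 X^q Y, II-3 X^Q Y, III-1 X^q Y, III-2 X^Q X^q, III-3 X^Q X^q, III-4 X^q Y, IV-1 X^q Y, IV-2 X^Q Y, IV-3 X^Q X^q, IV-4 X^q Y.
In this assignment every recorded phenotype matches its genotype and every non-founder's genotype is obtainable from its parents' genotypes, so the pedigree is consistent.

Yes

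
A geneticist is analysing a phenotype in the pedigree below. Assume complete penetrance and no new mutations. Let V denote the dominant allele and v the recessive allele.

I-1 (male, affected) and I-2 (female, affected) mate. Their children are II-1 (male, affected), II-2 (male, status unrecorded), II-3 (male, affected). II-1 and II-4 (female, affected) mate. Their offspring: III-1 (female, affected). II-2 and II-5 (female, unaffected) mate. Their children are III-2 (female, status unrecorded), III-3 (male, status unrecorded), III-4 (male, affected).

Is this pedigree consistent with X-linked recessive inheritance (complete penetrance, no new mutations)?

A consistent assignment under X-linked recessive exists: I-1 X^v Y, I-2 X^v X^v, II-1 X^v Y, II-2 X^v Y, II-3 X^v Y, II-4 X^v X^v, II-5 X^V X^v, III-1 X^v X^v, III-2 X^V X^v, III-3 X^V Y, III-4 X^v Y.
In this assignment every recorded phenotype matches its genotype and every non-founder's genotype is obtainable from its parents' genotypes, so the pedigree is consistent.

Yes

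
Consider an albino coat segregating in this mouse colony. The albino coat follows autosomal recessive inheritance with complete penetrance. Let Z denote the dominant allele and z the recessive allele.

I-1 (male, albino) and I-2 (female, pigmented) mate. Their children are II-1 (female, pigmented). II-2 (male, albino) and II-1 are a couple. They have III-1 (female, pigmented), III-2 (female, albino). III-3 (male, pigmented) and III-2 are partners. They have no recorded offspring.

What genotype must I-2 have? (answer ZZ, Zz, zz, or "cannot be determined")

cannot be determined

I-2's phenotype allows ZZ or Zz, and no parent or child forces a single allele at both positions; consistent genotype assignments exist with I-2 as ZZ or Zz.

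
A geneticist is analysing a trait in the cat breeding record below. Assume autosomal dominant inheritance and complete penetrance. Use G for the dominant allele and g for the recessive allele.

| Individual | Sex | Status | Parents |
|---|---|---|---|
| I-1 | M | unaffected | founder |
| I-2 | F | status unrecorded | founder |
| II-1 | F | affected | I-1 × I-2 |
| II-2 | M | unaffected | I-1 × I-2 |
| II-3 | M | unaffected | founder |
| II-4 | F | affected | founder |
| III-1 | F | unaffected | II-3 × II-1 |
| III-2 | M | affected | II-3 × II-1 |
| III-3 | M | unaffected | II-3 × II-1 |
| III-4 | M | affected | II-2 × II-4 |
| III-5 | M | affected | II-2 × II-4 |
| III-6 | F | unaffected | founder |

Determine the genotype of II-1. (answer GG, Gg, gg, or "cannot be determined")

Gg

From phenotype alone, II-1 is GG or Gg.
II-1 is affected so carries G and received g from I-1 (gg), so II-1 is Gg.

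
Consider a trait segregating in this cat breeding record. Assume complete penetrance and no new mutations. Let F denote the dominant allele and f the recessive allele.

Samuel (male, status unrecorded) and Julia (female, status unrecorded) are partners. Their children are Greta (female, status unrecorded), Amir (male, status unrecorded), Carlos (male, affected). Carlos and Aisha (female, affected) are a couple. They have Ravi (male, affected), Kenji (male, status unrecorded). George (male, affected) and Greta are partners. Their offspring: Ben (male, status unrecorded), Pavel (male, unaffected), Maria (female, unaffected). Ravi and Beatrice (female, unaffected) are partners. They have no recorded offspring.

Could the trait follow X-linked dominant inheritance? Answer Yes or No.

Under X-linked dominant, Maria (unaffected, female) cannot arise from George (affected) × Greta (unrecorded).

No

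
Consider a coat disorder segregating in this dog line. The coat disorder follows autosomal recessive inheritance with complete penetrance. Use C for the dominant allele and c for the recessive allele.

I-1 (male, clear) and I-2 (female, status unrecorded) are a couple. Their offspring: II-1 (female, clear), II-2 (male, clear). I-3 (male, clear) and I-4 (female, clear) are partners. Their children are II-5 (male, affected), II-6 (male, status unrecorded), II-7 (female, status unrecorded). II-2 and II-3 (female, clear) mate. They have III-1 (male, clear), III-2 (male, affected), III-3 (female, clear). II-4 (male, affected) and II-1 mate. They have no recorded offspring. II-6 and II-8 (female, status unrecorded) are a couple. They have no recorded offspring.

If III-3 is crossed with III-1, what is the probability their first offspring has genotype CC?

II-2 is clear so carries C and passed c to III-2 (cc), so II-2 is Cc.
II-3 is clear so carries C and passed c to III-2 (cc), so II-3 is Cc.
III-3 is a clear offspring of II-2 (Cc) × II-3 (Cc), whose cross gives 1/4 CC : 1/2 Cc : 1/4 cc; conditioning on being clear, III-3 is CC with probability 1/3, Cc with probability 2/3.
III-1 is a clear offspring of II-2 (Cc) × II-3 (Cc), whose cross gives 1/4 CC : 1/2 Cc : 1/4 cc; conditioning on being clear, III-1 is CC with probability 1/3, Cc with probability 2/3.
Summing over parental genotype combinations, P(offspring has genotype CC) = 1/9·1 + 2/9·1/2 + 2/9·1/2 + 4/9·1/4 = 4/9.

4/9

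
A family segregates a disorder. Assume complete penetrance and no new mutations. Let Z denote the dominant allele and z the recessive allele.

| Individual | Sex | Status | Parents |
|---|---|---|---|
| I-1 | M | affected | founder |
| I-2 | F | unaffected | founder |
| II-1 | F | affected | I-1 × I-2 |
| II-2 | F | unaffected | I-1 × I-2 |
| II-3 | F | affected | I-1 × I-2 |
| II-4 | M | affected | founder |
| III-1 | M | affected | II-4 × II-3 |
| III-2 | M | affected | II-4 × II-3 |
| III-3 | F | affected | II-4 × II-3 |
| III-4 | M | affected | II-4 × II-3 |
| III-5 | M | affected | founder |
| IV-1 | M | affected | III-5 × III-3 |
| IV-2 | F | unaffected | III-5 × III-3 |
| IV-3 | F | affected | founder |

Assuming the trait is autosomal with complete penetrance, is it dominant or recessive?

III-5 and III-3 are both affected yet have an unaffected child IV-2. Under a recessive model two affected parents are homozygous and every child would be affected, so the trait cannot be recessive.

dominant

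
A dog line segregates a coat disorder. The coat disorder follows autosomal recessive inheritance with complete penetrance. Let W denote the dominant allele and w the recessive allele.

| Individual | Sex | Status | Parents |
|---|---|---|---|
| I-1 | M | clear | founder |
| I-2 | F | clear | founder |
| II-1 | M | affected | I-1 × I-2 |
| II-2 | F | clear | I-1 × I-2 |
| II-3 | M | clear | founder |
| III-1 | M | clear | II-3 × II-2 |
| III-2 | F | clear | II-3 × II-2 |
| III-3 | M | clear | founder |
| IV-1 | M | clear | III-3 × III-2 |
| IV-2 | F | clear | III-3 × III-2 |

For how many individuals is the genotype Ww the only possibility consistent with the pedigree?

2

Obligate heterozygotes: I-1 is clear so carries W and passed w to II-1 (ww), so I-1 is Ww; I-2 is clear so carries W and passed w to II-1 (ww), so I-2 is Ww.
Every other individual is either homozygous by phenotype or has at least one consistent homozygous assignment, so the count is 2.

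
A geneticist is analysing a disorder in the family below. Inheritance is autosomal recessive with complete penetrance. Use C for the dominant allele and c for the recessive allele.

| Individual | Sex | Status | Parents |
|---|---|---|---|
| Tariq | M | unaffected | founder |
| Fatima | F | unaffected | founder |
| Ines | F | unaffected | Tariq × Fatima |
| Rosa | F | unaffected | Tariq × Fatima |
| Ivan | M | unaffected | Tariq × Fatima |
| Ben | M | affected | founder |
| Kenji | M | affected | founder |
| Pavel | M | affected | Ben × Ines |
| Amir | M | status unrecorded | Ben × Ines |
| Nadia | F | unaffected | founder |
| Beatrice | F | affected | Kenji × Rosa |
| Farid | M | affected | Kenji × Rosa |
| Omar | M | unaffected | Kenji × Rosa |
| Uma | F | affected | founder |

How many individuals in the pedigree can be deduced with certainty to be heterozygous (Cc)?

3

Obligate heterozygotes: Ines is unaffected so carries C and passed c to Pavel (cc), so Ines is Cc; Rosa is unaffected so carries C and passed c to Beatrice (cc), so Rosa is Cc; Omar is unaffected so carries C and received c from Kenji (cc), so Omar is Cc.
Every other individual is either homozygous by phenotype or has at least one consistent homozygous assignment, so the count is 3.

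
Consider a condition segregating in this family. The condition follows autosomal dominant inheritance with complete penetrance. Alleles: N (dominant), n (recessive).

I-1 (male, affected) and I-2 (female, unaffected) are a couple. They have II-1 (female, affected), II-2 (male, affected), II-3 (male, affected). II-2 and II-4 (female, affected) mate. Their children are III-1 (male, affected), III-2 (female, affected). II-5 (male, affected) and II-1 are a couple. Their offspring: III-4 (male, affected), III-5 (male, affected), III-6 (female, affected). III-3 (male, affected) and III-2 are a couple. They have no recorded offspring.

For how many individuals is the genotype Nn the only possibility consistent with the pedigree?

3

Obligate heterozygotes: II-1 is affected so carries N and received n from I-2 (nn), so II-1 is Nn; II-2 is affected so carries N and received n from I-2 (nn), so II-2 is Nn; II-3 is affected so carries N and received n from I-2 (nn), so II-3 is Nn.
Every other individual is either homozygous by phenotype or has at least one consistent homozygous assignment, so the count is 3.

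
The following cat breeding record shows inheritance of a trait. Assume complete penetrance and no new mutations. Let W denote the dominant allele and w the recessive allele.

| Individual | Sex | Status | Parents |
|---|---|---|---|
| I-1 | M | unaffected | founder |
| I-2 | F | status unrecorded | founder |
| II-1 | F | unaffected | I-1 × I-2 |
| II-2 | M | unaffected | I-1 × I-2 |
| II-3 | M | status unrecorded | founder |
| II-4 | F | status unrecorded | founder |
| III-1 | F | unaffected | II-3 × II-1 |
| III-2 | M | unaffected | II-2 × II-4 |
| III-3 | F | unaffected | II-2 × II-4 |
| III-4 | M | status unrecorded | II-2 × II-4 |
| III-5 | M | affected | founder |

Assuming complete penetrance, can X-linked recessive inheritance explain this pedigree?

Yes

A consistent assignment under X-linked recessive exists: I-1 X^W Y, I-2 X^W X^W, II-1 X^W X^W, II-2 X^W Y, II-3 X^W Y, II-4 X^W X^W, III-1 X^W X^W, III-2 X^W Y, III-3 X^W X^W, III-4 X^W Y, III-5 X^w Y.
In this assignment every recorded phenotype matches its genotype and every non-founder's genotype is obtainable from its parents' genotypes, so the pedigree is consistent.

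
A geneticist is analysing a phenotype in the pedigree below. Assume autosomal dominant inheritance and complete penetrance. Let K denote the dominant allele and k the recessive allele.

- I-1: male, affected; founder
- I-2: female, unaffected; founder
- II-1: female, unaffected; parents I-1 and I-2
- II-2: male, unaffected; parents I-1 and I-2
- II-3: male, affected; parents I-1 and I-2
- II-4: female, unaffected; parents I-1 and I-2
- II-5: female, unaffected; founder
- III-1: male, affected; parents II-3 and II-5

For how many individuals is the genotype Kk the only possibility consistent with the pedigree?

3

Obligate heterozygotes: I-1 is affected so carries K and passed k to II-1 (kk), so I-1 is Kk; II-3 is affected so carries K and received k from I-2 (kk), so II-3 is Kk; III-1 is affected so carries K and received k from II-5 (kk), so III-1 is Kk.
Every other individual is either homozygous by phenotype or has at least one consistent homozygous assignment, so the count is 3.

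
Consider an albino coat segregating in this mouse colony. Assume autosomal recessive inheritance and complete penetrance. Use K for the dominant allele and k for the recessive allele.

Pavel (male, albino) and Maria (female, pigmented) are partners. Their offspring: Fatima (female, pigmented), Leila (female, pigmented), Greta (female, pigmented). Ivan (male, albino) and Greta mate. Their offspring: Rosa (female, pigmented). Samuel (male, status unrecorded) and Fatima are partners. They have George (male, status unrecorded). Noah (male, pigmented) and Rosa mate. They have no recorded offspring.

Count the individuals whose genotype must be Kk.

4

Obligate heterozygotes: Fatima is pigmented so carries K and received k from Pavel (kk), so Fatima is Kk; Leila is pigmented so carries K and received k from Pavel (kk), so Leila is Kk; Greta is pigmented so carries K and received k from Pavel (kk), so Greta is Kk; Rosa is pigmented so carries K and received k from Ivan (kk), so Rosa is Kk.
Every other individual is either homozygous by phenotype or has at least one consistent homozygous assignment, so the count is 4.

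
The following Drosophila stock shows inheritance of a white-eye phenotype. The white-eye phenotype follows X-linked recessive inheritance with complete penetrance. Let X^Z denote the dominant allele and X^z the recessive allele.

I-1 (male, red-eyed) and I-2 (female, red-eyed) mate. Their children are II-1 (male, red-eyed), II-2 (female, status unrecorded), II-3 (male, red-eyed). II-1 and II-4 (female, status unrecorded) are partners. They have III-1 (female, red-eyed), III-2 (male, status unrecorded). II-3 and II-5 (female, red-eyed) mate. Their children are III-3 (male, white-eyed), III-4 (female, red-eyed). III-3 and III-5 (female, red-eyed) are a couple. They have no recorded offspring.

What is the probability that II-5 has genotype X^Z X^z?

1

II-5 is red-eyed so carries Z and passed z to III-3 (X^z Y), so II-5 is X^Z X^z, giving P(X^Z X^z) = 1.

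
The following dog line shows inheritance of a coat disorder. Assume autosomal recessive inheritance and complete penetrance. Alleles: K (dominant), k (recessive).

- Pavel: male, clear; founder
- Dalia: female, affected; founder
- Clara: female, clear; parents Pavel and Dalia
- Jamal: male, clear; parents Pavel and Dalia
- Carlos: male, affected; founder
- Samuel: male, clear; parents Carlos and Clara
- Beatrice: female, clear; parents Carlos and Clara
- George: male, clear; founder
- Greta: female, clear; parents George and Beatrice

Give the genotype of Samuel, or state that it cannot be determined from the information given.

Kk

From phenotype alone, Samuel is KK or Kk.
Samuel is clear so carries K and received k from Carlos (kk), so Samuel is Kk.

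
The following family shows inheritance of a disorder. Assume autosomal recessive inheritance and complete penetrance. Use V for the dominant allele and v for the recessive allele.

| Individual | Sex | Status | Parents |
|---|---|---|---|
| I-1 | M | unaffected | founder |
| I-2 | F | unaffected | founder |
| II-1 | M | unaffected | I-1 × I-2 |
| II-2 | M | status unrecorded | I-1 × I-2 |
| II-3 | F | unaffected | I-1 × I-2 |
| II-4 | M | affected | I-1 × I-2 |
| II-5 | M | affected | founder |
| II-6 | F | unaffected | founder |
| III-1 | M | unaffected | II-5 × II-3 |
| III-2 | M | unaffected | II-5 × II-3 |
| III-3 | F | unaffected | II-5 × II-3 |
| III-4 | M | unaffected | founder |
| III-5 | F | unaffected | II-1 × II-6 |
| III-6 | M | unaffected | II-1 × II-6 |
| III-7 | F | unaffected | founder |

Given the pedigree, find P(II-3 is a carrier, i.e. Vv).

I-1 is unaffected so carries V and passed v to II-4 (vv), so I-1 is Vv.
I-2 is unaffected so carries V and passed v to II-4 (vv), so I-2 is Vv.
Their cross gives offspring ratios 1/4 VV : 1/2 Vv : 1/4 vv. Conditioning on II-3 being unaffected, P(Vv) = 1/2 / 3/4 = 2/3 before taking II-3's own offspring into account.
II-5 is affected, so II-5 is vv.
Now use II-3's offspring. Probability of each recorded status — unaffected son III-1: 1/2 if II-3 is Vv, 1 if VV; unaffected son III-2: 1/2 if II-3 is Vv, 1 if VV; unaffected daughter III-3: 1/2 if II-3 is Vv, 1 if VV.
Bayes: P(Vv) = 2/3·1/8 / (2/3·1/8 + 1/3·1) = 1/5.

1/5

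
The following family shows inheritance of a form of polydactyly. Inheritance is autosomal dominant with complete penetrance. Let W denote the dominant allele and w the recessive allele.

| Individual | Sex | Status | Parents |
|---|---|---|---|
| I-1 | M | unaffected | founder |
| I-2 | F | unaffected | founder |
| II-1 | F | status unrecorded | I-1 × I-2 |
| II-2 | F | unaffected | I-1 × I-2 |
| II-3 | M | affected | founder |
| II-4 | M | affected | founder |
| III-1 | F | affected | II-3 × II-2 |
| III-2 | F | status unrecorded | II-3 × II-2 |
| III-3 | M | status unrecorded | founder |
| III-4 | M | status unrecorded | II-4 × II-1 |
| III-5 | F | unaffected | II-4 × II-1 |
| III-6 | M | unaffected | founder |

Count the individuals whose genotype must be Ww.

2

Obligate heterozygotes: II-4 is affected so carries W and passed w to III-5 (ww), so II-4 is Ww; III-1 is affected so carries W and received w from II-2 (ww), so III-1 is Ww.
Every other individual is either homozygous by phenotype or has at least one consistent homozygous assignment, so the count is 2.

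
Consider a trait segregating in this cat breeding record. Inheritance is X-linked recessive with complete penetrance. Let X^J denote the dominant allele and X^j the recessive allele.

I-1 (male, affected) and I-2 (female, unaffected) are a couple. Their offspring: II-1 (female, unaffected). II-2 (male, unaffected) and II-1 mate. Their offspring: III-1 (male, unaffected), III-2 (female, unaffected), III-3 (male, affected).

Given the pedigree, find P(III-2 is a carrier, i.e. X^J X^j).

1/2

II-2 is unaffected, so II-2 is X^J Y.
II-1 is unaffected so carries J and received j from I-1 (X^j Y), so II-1 is X^J X^j.
Their cross gives offspring ratios 1/2 X^J X^J : 1/2 X^J X^j. Conditioning on III-2 being unaffected, P(X^J X^j) = 1/2 / 1 = 1/2.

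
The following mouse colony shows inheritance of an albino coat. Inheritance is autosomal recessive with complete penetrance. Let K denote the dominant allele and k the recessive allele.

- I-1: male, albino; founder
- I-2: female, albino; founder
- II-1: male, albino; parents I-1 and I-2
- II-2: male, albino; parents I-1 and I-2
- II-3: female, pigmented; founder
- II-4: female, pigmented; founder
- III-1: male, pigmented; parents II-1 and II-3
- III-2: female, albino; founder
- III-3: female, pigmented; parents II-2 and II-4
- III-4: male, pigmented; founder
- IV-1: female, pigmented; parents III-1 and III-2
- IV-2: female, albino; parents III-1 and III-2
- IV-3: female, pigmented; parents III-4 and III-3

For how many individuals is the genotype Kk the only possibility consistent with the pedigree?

Obligate heterozygotes: III-1 is pigmented so carries K and received k from II-1 (kk), so III-1 is Kk; III-3 is pigmented so carries K and received k from II-2 (kk), so III-3 is Kk; IV-1 is pigmented so carries K and received k from III-2 (kk), so IV-1 is Kk.
Every other individual is either homozygous by phenotype or has at least one consistent homozygous assignment, so the count is 3.

3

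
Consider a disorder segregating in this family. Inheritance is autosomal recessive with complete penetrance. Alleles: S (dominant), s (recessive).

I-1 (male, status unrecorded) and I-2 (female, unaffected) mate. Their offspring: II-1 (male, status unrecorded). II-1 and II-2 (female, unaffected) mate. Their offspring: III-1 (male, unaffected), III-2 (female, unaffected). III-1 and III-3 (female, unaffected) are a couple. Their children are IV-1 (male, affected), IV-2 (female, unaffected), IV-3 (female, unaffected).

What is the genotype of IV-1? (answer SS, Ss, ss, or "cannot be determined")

IV-1 is affected, so IV-1 is ss.

ss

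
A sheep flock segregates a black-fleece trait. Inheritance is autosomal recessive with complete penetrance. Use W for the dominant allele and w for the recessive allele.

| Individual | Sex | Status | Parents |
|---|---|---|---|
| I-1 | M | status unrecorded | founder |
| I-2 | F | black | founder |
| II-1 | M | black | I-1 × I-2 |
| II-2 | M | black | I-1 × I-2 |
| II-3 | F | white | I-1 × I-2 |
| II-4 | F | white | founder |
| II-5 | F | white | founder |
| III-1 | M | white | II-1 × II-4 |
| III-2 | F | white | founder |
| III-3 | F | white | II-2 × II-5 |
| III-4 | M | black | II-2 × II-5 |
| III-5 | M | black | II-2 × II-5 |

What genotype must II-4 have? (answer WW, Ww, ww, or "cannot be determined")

cannot be determined

II-4's phenotype allows WW or Ww, and no parent or child forces a single allele at both positions; consistent genotype assignments exist with II-4 as WW or Ww.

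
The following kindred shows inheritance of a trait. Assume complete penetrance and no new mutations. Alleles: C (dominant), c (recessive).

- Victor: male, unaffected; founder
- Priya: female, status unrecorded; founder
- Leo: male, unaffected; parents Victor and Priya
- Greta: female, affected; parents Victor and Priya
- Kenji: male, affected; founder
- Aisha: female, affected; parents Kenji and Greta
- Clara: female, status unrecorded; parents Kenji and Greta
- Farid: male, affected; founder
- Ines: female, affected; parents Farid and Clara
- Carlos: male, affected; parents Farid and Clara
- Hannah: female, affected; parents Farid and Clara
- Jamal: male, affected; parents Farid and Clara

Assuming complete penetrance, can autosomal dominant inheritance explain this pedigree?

Yes

A consistent assignment under autosomal dominant exists: Victor cc, Priya Cc, Leo cc, Greta Cc, Kenji CC, Aisha CC, Clara CC, Farid CC, Ines CC, Carlos CC, Hannah CC, Jamal CC.
In this assignment every recorded phenotype matches its genotype and every non-founder's genotype is obtainable from its parents' genotypes, so the pedigree is consistent.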